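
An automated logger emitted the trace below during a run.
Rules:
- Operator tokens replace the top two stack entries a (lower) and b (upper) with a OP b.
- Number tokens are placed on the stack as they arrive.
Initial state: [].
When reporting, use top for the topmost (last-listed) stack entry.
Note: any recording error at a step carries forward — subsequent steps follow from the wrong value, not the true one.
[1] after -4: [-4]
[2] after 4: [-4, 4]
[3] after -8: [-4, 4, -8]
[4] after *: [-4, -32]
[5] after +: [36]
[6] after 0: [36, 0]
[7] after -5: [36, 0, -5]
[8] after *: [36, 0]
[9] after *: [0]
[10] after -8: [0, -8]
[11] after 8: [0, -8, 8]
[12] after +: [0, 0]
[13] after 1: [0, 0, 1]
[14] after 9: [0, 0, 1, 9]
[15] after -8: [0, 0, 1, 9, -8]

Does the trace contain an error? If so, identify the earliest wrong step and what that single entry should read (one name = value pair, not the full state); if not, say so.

1. push -4: top = -4 (checks out)
2. push 4: top = 4 (checks out)
3. push -8: top = -8 (verified)
4. 4 * -8 = -32 (same as recorded)
5. -4 + -32 = -36 (not what was recorded)
So the first discrepancy is step 5, where the right value is top = -36.

step 5, top = -36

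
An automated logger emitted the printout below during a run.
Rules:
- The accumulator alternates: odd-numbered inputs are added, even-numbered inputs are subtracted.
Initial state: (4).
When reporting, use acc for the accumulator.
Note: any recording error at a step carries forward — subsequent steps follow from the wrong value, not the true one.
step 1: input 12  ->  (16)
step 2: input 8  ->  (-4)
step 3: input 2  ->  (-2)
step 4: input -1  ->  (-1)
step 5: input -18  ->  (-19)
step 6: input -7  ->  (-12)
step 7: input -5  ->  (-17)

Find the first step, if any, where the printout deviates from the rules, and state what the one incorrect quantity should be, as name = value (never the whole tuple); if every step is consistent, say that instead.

step 2, acc = 8

Recomputing the run from the initial state:
step 1: acc = 16
step 2: acc = 8
step 3: acc = 10
step 4: acc = 11
step 5: acc = -7
step 6: acc = 0
step 7: acc = -5
The first disagreement with the printout is at step 2, where the value should be acc = 8.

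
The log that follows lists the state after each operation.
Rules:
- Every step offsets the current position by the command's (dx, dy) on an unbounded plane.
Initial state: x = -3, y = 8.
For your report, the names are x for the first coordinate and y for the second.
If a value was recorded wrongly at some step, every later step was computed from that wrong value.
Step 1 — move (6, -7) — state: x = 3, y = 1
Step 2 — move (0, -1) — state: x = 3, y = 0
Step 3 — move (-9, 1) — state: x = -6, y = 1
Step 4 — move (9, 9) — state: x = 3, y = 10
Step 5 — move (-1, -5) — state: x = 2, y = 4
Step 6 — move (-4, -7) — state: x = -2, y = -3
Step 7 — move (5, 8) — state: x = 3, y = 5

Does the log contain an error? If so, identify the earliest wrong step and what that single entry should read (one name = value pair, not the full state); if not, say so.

step 5, y = 5

1. x = -3 + (6) = 3, y = 8 + (-7) = 1 (verified)
2. x = 3 + (0) = 3, y = 1 + (-1) = 0 (confirmed correct)
3. x = 3 + (-9) = -6, y = 0 + (1) = 1 (no discrepancy)
4. x = -6 + (9) = 3, y = 1 + (9) = 10 (verified)
5. x = 3 + (-1) = 2, y = 10 + (-5) = 5 (this is not what the log shows)
So the first discrepancy is step 5, where the right value is y = 5.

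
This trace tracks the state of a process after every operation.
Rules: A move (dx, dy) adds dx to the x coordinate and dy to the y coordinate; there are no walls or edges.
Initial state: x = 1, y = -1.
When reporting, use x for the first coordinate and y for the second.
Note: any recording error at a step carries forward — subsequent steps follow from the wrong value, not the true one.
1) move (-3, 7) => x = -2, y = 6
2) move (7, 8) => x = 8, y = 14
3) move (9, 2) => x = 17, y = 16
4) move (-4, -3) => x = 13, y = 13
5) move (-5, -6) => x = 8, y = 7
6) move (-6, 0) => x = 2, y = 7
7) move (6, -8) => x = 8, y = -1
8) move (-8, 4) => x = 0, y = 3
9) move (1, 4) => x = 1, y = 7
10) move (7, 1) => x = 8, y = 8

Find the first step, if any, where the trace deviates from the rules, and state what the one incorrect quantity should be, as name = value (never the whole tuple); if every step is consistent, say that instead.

step 2, x = 5

step 1: x = 1 + (-3) = -2, y = -1 + (7) = 6 -> no discrepancy
step 2: x = -2 + (7) = 5, y = 6 + (8) = 14 -> the trace has a different value
First deviation found at step 2; the corrected entry is x = 5.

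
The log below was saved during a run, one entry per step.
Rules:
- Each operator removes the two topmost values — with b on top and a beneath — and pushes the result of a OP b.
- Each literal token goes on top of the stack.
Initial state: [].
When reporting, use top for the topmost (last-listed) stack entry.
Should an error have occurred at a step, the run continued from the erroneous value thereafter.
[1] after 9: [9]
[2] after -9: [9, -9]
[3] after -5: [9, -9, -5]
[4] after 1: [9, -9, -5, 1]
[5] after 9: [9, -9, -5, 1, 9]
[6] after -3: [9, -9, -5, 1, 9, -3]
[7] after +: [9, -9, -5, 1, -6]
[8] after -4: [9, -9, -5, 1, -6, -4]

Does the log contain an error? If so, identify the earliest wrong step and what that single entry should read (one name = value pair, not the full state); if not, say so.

Recomputing the run from the initial state:
step 1: [9]
step 2: [9, -9]
step 3: [9, -9, -5]
step 4: [9, -9, -5, 1]
step 5: [9, -9, -5, 1, 9]
step 6: [9, -9, -5, 1, 9, -3]
step 7: [9, -9, -5, 1, 6]
step 8: [9, -9, -5, 1, 6, -4]
The first disagreement with the log is at step 7, where the value should be top = 6.

step 7, top = 6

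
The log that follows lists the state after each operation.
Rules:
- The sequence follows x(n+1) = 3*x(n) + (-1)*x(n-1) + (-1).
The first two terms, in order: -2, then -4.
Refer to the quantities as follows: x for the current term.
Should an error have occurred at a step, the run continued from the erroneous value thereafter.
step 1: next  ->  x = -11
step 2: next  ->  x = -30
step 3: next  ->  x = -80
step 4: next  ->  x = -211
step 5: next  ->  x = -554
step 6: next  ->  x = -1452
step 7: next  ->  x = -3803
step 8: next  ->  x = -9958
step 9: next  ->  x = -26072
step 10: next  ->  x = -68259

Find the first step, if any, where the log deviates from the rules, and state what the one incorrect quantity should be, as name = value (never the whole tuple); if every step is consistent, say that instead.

no error

Recomputing the run from the initial state:
step 1: x = -11
step 2: x = -30
step 3: x = -80
step 4: x = -211
step 5: x = -554
step 6: x = -1452
step 7: x = -3803
step 8: x = -9958
step 9: x = -26072
step 10: x = -68259
This matches the log at every step.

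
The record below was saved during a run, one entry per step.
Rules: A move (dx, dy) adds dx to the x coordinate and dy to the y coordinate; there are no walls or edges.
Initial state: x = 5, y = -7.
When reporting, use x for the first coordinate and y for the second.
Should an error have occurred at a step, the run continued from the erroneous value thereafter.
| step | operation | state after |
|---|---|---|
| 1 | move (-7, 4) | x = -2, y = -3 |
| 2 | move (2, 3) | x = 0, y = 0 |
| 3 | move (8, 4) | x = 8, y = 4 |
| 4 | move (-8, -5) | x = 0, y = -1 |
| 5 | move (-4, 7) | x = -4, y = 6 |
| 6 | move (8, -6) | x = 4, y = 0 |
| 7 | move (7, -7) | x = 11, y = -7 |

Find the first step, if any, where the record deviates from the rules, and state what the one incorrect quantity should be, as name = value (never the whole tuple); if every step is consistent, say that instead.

no error

step 1: x = 5 + (-7) = -2, y = -7 + (4) = -3 -> no discrepancy
step 2: x = -2 + (2) = 0, y = -3 + (3) = 0 -> consistent with the record
step 3: x = 0 + (8) = 8, y = 0 + (4) = 4 -> in agreement
step 4: x = 8 + (-8) = 0, y = 4 + (-5) = -1 -> agrees with the record
step 5: x = 0 + (-4) = -4, y = -1 + (7) = 6 -> consistent with the record
step 6: x = -4 + (8) = 4, y = 6 + (-6) = 0 -> checks out
step 7: x = 4 + (7) = 11, y = 0 + (-7) = -7 -> confirmed correct
Each recorded entry agrees with the recomputation.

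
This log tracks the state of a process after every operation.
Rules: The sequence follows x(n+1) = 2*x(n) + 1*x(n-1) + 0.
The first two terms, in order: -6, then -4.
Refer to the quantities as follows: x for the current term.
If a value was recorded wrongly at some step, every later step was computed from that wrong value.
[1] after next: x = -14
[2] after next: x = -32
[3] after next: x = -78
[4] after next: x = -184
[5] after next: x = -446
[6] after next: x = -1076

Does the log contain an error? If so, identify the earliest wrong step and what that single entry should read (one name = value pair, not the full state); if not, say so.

step 4, x = -188

step 1: x = 2*(-4) + (1)*(-6) + (0) = -14 -> no discrepancy
step 2: x = 2*(-14) + (1)*(-4) + (0) = -32 -> checks out
step 3: x = 2*(-32) + (1)*(-14) + (0) = -78 -> exactly as logged
step 4: x = 2*(-78) + (1)*(-32) + (0) = -188 -> first mismatch against the log
First deviation found at step 4; the corrected entry is x = -188.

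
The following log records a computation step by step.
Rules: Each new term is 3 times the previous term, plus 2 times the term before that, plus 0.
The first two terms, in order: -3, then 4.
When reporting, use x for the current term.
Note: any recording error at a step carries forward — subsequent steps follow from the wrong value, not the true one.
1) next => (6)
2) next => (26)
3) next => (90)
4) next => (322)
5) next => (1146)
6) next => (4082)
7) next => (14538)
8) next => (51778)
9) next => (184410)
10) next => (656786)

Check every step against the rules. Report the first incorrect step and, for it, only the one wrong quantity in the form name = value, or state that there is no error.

no error

step 1: x = 3*(4) + (2)*(-3) + (0) = 6 -> consistent with the log
step 2: x = 3*(6) + (2)*(4) + (0) = 26 -> checks out
step 3: x = 3*(26) + (2)*(6) + (0) = 90 -> matches
step 4: x = 3*(90) + (2)*(26) + (0) = 322 -> in agreement
step 5: x = 3*(322) + (2)*(90) + (0) = 1146 -> checks out
step 6: x = 3*(1146) + (2)*(322) + (0) = 4082 -> no discrepancy
step 7: x = 3*(4082) + (2)*(1146) + (0) = 14538 -> confirmed correct
step 8: x = 3*(14538) + (2)*(4082) + (0) = 51778 -> verified
step 9: x = 3*(51778) + (2)*(14538) + (0) = 184410 -> confirmed correct
step 10: x = 3*(184410) + (2)*(51778) + (0) = 656786 -> no discrepancy
All steps check out; nothing to correct.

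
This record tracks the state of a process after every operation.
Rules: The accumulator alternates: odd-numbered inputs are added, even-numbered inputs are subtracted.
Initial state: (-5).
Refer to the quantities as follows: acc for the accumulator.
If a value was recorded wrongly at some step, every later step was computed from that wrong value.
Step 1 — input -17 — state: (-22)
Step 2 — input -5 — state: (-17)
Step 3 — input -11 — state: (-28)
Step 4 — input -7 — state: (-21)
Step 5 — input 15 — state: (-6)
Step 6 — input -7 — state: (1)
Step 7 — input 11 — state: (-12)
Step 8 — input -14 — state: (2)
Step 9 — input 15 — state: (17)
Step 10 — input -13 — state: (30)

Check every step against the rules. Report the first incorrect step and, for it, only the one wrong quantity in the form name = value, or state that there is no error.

step 7, acc = 12

step 1: acc = -5 + -17 = -22 -> matches
step 2: acc = -22 - -5 = -17 -> agrees with the record
step 3: acc = -17 + -11 = -28 -> checks out
step 4: acc = -28 - -7 = -21 -> verified
step 5: acc = -21 + 15 = -6 -> exactly as logged
step 6: acc = -6 - -7 = 1 -> matches
step 7: acc = 1 + 11 = 12 -> the recorded entry deviates here
Conclusion: step 7 carries the first error; the entry should be acc = 12.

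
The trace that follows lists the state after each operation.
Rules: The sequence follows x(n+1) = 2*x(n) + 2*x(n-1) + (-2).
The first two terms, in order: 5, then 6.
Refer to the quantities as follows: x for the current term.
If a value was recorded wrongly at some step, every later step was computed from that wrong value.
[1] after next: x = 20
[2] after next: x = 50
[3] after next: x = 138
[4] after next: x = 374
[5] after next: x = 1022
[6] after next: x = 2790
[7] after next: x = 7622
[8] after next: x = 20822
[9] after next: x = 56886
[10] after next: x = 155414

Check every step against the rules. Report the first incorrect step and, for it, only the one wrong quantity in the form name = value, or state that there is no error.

no error

Recomputing the run from the initial state:
step 1: x = 20
step 2: x = 50
step 3: x = 138
step 4: x = 374
step 5: x = 1022
step 6: x = 2790
step 7: x = 7622
step 8: x = 20822
step 9: x = 56886
step 10: x = 155414
This matches the trace at every step.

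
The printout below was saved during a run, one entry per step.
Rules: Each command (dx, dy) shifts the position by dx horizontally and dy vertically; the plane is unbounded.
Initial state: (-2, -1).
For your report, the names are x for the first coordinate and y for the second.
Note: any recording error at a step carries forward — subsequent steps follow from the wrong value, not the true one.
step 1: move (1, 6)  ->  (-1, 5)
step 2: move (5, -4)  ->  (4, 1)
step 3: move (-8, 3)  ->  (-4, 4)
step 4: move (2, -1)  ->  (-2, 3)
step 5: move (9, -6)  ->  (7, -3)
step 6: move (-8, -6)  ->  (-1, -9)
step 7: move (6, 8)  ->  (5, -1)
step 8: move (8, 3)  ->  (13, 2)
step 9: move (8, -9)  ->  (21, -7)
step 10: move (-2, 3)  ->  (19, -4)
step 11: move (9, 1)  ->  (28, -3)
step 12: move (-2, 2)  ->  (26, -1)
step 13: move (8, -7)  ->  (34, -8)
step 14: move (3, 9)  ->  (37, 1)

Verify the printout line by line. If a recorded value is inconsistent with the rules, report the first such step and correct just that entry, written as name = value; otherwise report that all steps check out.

no error

step 1: x = -2 + (1) = -1, y = -1 + (6) = 5 -> matches
step 2: x = -1 + (5) = 4, y = 5 + (-4) = 1 -> exactly as logged
step 3: x = 4 + (-8) = -4, y = 1 + (3) = 4 -> agrees with the printout
step 4: x = -4 + (2) = -2, y = 4 + (-1) = 3 -> matches
step 5: x = -2 + (9) = 7, y = 3 + (-6) = -3 -> in agreement
step 6: x = 7 + (-8) = -1, y = -3 + (-6) = -9 -> no discrepancy
step 7: x = -1 + (6) = 5, y = -9 + (8) = -1 -> exactly as logged
step 8: x = 5 + (8) = 13, y = -1 + (3) = 2 -> exactly as logged
step 9: x = 13 + (8) = 21, y = 2 + (-9) = -7 -> exactly as logged
step 10: x = 21 + (-2) = 19, y = -7 + (3) = -4 -> exactly as logged
step 11: x = 19 + (9) = 28, y = -4 + (1) = -3 -> verified
step 12: x = 28 + (-2) = 26, y = -3 + (2) = -1 -> confirmed correct
step 13: x = 26 + (8) = 34, y = -1 + (-7) = -8 -> same as recorded
step 14: x = 34 + (3) = 37, y = -8 + (9) = 1 -> verified
Nothing is out of place; the run is error-free.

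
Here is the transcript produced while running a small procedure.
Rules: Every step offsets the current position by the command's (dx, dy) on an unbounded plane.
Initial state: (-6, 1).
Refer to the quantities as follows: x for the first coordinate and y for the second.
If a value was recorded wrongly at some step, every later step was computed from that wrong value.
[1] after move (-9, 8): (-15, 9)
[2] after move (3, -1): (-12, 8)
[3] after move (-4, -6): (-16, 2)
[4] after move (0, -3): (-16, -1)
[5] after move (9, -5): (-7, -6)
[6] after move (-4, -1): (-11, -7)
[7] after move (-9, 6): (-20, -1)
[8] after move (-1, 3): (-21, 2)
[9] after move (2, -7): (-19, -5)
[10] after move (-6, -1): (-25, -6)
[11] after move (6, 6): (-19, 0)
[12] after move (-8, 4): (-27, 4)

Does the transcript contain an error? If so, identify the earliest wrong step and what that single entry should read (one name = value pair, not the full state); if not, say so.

Recomputing the run from the initial state:
step 1: x = -15, y = 9
step 2: x = -12, y = 8
step 3: x = -16, y = 2
step 4: x = -16, y = -1
step 5: x = -7, y = -6
step 6: x = -11, y = -7
step 7: x = -20, y = -1
step 8: x = -21, y = 2
step 9: x = -19, y = -5
step 10: x = -25, y = -6
step 11: x = -19, y = 0
step 12: x = -27, y = 4
This matches the transcript at every step.

no error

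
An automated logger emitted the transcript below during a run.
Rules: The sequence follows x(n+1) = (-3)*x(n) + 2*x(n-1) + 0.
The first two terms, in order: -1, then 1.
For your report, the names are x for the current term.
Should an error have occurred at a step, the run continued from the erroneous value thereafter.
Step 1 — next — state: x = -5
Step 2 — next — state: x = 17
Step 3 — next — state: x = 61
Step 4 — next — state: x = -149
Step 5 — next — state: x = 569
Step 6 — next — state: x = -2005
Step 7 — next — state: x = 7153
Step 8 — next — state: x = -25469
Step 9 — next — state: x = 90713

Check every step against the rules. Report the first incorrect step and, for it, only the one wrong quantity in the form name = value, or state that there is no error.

1. x = -3*(1) + (2)*(-1) + (0) = -5 (consistent with the transcript)
2. x = -3*(-5) + (2)*(1) + (0) = 17 (no discrepancy)
3. x = -3*(17) + (2)*(-5) + (0) = -61 (the recorded entry deviates here)
First incorrect step: 3; the correct value is x = -61.

step 3, x = -61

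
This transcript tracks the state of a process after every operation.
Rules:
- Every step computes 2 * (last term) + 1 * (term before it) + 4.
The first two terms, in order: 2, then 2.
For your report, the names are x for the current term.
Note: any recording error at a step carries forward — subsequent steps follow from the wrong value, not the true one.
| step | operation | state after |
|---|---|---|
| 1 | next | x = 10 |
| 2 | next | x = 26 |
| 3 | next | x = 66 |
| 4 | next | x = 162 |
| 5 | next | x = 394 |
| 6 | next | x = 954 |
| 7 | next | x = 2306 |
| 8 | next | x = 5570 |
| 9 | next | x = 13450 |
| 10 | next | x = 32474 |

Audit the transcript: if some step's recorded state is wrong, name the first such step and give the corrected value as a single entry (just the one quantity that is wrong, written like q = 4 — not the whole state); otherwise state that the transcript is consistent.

no error

Recomputing the run from the initial state:
step 1: x = 10
step 2: x = 26
step 3: x = 66
step 4: x = 162
step 5: x = 394
step 6: x = 954
step 7: x = 2306
step 8: x = 5570
step 9: x = 13450
step 10: x = 32474
This matches the transcript at every step.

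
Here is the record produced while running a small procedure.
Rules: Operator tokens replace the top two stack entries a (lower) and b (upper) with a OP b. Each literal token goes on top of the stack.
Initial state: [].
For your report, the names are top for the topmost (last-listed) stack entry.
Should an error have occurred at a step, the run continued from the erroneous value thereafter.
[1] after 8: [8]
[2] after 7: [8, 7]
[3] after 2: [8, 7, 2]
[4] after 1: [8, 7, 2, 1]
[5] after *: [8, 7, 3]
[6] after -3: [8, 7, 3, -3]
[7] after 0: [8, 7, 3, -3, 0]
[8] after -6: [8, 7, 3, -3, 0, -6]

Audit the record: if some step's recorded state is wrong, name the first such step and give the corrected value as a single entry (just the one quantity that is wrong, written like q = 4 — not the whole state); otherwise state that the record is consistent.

step 1: push 8: top = 8 -> checks out
step 2: push 7: top = 7 -> verified
step 3: push 2: top = 2 -> same as recorded
step 4: push 1: top = 1 -> confirmed correct
step 5: 2 * 1 = 2 -> not what was recorded
First deviation found at step 5; the corrected entry is top = 2.

step 5, top = 2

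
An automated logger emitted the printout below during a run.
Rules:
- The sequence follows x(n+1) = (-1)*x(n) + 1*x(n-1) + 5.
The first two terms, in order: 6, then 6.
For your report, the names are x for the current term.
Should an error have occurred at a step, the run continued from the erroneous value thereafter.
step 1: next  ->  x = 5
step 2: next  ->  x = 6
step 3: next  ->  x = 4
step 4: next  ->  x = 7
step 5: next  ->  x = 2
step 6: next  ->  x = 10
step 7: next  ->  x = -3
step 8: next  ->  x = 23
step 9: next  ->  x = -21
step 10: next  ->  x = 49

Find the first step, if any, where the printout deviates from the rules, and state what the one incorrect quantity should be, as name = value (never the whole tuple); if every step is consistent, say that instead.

step 8, x = 18

Recomputing the run from the initial state:
step 1: x = 5
step 2: x = 6
step 3: x = 4
step 4: x = 7
step 5: x = 2
step 6: x = 10
step 7: x = -3
step 8: x = 18
step 9: x = -16
step 10: x = 39
The first disagreement with the printout is at step 8, where the value should be x = 18.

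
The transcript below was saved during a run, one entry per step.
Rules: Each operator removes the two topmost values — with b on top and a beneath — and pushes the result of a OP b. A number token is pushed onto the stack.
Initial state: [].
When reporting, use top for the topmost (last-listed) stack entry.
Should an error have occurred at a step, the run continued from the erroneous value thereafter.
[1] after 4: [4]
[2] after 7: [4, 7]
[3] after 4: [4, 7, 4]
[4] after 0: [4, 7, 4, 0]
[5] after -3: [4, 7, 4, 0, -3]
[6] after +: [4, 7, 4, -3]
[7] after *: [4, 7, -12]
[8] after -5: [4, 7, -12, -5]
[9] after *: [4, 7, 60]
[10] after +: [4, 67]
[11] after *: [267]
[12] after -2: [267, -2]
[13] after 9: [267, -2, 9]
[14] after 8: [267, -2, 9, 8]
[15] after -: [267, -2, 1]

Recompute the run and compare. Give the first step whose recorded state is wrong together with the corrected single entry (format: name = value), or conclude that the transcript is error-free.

Recomputing the run from the initial state:
step 1: [4]
step 2: [4, 7]
step 3: [4, 7, 4]
step 4: [4, 7, 4, 0]
step 5: [4, 7, 4, 0, -3]
step 6: [4, 7, 4, -3]
step 7: [4, 7, -12]
step 8: [4, 7, -12, -5]
step 9: [4, 7, 60]
step 10: [4, 67]
step 11: [268]
step 12: [268, -2]
step 13: [268, -2, 9]
step 14: [268, -2, 9, 8]
step 15: [268, -2, 1]
The first disagreement with the transcript is at step 11, where the value should be top = 268.

step 11, top = 268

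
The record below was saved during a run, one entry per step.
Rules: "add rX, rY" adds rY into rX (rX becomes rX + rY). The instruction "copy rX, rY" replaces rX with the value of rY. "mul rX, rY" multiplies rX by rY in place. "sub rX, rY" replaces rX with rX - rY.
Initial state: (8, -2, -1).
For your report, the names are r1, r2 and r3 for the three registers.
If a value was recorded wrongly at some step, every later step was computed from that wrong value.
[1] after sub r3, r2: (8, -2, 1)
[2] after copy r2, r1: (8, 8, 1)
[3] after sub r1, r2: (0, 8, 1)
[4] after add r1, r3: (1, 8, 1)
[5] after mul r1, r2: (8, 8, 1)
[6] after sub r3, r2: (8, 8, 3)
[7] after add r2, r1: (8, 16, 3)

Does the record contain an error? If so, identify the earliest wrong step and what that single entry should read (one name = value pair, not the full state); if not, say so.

1. r3 = -1 - -2 = 1 (consistent with the record)
2. r2 = 8 (checks out)
3. r1 = 8 - 8 = 0 (confirmed correct)
4. r1 = 0 + 1 = 1 (consistent with the record)
5. r1 = 1 * 8 = 8 (consistent with the record)
6. r3 = 1 - 8 = -7 (first mismatch against the record)
Conclusion: step 6 carries the first error; the entry should be r3 = -7.

step 6, r3 = -7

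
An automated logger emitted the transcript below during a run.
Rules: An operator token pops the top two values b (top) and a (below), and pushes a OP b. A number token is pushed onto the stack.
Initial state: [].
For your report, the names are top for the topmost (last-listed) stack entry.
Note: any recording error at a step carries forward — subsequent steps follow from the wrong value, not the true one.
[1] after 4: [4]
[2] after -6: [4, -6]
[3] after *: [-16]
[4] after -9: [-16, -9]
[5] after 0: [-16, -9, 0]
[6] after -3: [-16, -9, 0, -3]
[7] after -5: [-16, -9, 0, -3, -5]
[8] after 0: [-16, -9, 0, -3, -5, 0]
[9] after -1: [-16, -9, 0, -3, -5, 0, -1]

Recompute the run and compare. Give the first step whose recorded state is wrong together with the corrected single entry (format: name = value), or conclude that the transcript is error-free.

step 3, top = -24

Recomputing the run from the initial state:
step 1: [4]
step 2: [4, -6]
step 3: [-24]
step 4: [-24, -9]
step 5: [-24, -9, 0]
step 6: [-24, -9, 0, -3]
step 7: [-24, -9, 0, -3, -5]
step 8: [-24, -9, 0, -3, -5, 0]
step 9: [-24, -9, 0, -3, -5, 0, -1]
The first disagreement with the transcript is at step 3, where the value should be top = -24.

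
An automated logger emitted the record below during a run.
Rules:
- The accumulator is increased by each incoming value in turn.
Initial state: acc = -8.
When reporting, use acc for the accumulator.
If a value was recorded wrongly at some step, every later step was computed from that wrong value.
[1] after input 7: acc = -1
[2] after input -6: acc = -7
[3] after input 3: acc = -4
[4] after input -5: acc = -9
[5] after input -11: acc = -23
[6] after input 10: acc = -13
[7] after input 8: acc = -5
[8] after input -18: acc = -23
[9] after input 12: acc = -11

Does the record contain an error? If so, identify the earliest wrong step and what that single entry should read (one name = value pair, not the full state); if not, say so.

step 1: acc = -8 + 7 = -1 -> exactly as logged
step 2: acc = -1 + -6 = -7 -> matches
step 3: acc = -7 + 3 = -4 -> matches
step 4: acc = -4 + -5 = -9 -> consistent with the record
step 5: acc = -9 + -11 = -20 -> not what was recorded
Step 5 is the first one off; corrected, acc = -20.

step 5, acc = -20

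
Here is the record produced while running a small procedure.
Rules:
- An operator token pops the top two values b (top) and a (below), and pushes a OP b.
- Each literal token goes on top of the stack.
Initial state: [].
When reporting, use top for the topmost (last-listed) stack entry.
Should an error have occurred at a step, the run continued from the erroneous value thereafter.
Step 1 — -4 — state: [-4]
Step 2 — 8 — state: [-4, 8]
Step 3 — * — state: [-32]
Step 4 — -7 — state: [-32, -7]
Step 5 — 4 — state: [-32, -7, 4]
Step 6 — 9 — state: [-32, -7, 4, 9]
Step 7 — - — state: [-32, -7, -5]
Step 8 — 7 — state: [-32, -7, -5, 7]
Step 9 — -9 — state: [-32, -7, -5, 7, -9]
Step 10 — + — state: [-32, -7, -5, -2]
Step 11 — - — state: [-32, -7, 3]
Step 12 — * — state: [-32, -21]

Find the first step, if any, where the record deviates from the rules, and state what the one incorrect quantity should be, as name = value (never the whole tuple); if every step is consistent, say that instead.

step 11, top = -3

Recomputing the run from the initial state:
step 1: [-4]
step 2: [-4, 8]
step 3: [-32]
step 4: [-32, -7]
step 5: [-32, -7, 4]
step 6: [-32, -7, 4, 9]
step 7: [-32, -7, -5]
step 8: [-32, -7, -5, 7]
step 9: [-32, -7, -5, 7, -9]
step 10: [-32, -7, -5, -2]
step 11: [-32, -7, -3]
step 12: [-32, 21]
The first disagreement with the record is at step 11, where the value should be top = -3.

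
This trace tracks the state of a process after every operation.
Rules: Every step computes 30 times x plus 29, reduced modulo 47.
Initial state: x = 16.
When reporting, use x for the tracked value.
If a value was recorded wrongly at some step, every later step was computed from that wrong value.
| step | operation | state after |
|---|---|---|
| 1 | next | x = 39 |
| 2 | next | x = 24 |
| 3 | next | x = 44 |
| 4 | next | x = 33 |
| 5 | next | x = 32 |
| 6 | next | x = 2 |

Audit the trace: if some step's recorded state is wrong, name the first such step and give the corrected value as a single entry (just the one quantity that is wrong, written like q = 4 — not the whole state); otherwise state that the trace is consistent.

Step 1: x = (30*16 + 29) mod 47 = 39 — checks out.
Step 2: x = (30*39 + 29) mod 47 = 24 — agrees with the trace.
Step 3: x = (30*24 + 29) mod 47 = 44 — checks out.
Step 4: x = (30*44 + 29) mod 47 = 33 — agrees with the trace.
Step 5: x = (30*33 + 29) mod 47 = 32 — consistent with the trace.
Step 6: x = (30*32 + 29) mod 47 = 2 — confirmed correct.
The recomputation confirms every line.

no error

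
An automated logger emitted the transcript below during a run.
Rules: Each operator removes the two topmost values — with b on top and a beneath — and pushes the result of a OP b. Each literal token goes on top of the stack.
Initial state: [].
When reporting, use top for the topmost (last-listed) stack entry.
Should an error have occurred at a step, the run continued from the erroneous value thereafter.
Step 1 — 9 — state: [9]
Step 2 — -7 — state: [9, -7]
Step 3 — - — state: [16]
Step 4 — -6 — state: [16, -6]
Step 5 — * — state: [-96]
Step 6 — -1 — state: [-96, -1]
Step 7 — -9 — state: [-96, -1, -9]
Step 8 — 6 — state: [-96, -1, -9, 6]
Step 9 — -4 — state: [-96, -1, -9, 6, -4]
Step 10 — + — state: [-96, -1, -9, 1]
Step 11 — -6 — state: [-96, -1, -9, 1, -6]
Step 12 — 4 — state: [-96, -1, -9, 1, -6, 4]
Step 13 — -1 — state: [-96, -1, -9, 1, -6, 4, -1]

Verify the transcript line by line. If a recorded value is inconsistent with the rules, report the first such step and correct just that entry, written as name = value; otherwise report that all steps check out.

1. push 9: top = 9 (same as recorded)
2. push -7: top = -7 (confirmed correct)
3. 9 - -7 = 16 (verified)
4. push -6: top = -6 (matches)
5. 16 * -6 = -96 (agrees with the transcript)
6. push -1: top = -1 (matches)
7. push -9: top = -9 (no discrepancy)
8. push 6: top = 6 (no discrepancy)
9. push -4: top = -4 (confirmed correct)
10. 6 + -4 = 2 (not what was recorded)
Conclusion: step 10 carries the first error; the entry should be top = 2.

step 10, top = 2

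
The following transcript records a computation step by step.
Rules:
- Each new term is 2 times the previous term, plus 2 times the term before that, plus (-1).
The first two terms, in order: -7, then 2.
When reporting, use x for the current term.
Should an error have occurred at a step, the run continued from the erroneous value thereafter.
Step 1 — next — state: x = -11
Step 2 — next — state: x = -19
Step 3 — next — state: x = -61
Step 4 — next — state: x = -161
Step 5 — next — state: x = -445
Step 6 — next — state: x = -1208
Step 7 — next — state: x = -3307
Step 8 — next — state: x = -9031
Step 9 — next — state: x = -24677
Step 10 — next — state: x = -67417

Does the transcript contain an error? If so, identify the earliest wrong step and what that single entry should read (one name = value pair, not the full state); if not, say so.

Recomputing the run from the initial state:
step 1: x = -11
step 2: x = -19
step 3: x = -61
step 4: x = -161
step 5: x = -445
step 6: x = -1213
step 7: x = -3317
step 8: x = -9061
step 9: x = -24757
step 10: x = -67637
The first disagreement with the transcript is at step 6, where the value should be x = -1213.

step 6, x = -1213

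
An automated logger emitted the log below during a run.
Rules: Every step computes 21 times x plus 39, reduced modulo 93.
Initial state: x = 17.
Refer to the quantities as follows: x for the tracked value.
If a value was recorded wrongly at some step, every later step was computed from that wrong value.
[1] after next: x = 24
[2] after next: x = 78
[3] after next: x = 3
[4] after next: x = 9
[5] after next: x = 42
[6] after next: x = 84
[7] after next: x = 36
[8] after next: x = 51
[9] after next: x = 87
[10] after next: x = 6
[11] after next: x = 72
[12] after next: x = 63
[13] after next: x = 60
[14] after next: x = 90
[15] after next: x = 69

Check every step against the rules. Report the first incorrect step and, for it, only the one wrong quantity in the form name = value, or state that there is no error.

no error

Recomputing the run from the initial state:
step 1: x = 24
step 2: x = 78
step 3: x = 3
step 4: x = 9
step 5: x = 42
step 6: x = 84
step 7: x = 36
step 8: x = 51
step 9: x = 87
step 10: x = 6
step 11: x = 72
step 12: x = 63
step 13: x = 60
step 14: x = 90
step 15: x = 69
This matches the log at every step.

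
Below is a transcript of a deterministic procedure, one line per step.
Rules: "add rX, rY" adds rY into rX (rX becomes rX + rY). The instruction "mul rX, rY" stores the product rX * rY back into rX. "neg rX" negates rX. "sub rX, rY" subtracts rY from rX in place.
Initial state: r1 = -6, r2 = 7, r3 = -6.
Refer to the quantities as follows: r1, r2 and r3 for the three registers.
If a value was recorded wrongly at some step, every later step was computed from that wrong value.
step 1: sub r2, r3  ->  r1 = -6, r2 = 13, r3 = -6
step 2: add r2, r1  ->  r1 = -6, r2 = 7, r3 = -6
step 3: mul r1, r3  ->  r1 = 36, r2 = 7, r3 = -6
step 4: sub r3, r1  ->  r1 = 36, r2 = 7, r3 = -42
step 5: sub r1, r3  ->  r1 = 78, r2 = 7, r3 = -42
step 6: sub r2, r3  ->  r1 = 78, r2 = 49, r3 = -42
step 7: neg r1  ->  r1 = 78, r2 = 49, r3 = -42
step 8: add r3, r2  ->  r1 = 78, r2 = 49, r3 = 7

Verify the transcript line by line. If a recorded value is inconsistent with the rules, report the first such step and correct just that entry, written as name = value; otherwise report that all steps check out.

step 7, r1 = -78

Step 1: r2 = 7 - -6 = 13 — checks out.
Step 2: r2 = 13 + -6 = 7 — same as recorded.
Step 3: r1 = -6 * -6 = 36 — in agreement.
Step 4: r3 = -6 - 36 = -42 — same as recorded.
Step 5: r1 = 36 - -42 = 78 — matches.
Step 6: r2 = 7 - -42 = 49 — verified.
Step 7: r1 = -(78) = -78 — the entry is off here.
The earliest wrong entry is at step 7: it should read r1 = -78.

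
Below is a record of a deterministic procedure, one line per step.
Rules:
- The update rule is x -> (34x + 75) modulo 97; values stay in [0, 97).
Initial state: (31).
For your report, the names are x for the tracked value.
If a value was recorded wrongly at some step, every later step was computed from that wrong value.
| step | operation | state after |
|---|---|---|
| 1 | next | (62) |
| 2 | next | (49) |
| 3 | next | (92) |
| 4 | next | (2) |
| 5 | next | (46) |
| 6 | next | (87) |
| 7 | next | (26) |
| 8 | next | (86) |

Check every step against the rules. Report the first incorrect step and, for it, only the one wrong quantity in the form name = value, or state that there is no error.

no error

1. x = (34*31 + 75) mod 97 = 62 (verified)
2. x = (34*62 + 75) mod 97 = 49 (checks out)
3. x = (34*49 + 75) mod 97 = 92 (agrees with the record)
4. x = (34*92 + 75) mod 97 = 2 (verified)
5. x = (34*2 + 75) mod 97 = 46 (checks out)
6. x = (34*46 + 75) mod 97 = 87 (agrees with the record)
7. x = (34*87 + 75) mod 97 = 26 (consistent with the record)
8. x = (34*26 + 75) mod 97 = 86 (exactly as logged)
Nothing is out of place; the run is error-free.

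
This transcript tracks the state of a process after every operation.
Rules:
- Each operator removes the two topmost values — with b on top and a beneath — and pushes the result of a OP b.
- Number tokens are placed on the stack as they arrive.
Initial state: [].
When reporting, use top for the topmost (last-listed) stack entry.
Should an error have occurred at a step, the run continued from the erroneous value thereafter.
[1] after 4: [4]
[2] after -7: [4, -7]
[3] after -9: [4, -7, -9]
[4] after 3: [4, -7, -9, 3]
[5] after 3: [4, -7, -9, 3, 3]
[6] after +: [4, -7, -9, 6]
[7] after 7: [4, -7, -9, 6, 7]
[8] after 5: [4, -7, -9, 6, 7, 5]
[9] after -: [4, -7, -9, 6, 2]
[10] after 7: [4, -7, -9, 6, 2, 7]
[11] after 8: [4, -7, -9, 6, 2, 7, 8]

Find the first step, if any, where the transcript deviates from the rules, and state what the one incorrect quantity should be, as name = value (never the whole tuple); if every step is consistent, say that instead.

no error

Recomputing the run from the initial state:
step 1: [4]
step 2: [4, -7]
step 3: [4, -7, -9]
step 4: [4, -7, -9, 3]
step 5: [4, -7, -9, 3, 3]
step 6: [4, -7, -9, 6]
step 7: [4, -7, -9, 6, 7]
step 8: [4, -7, -9, 6, 7, 5]
step 9: [4, -7, -9, 6, 2]
step 10: [4, -7, -9, 6, 2, 7]
step 11: [4, -7, -9, 6, 2, 7, 8]
This matches the transcript at every step.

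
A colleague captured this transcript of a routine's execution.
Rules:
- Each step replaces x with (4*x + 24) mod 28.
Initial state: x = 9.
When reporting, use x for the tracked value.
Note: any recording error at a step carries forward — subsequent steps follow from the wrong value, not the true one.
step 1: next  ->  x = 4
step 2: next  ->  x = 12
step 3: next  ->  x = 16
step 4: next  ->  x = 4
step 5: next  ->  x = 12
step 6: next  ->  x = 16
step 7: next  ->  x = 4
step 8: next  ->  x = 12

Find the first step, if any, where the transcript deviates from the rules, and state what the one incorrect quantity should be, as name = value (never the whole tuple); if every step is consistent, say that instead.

no error

Step 1: x = (4*9 + 24) mod 28 = 4 — confirmed correct.
Step 2: x = (4*4 + 24) mod 28 = 12 — consistent with the transcript.
Step 3: x = (4*12 + 24) mod 28 = 16 — same as recorded.
Step 4: x = (4*16 + 24) mod 28 = 4 — same as recorded.
Step 5: x = (4*4 + 24) mod 28 = 12 — matches.
Step 6: x = (4*12 + 24) mod 28 = 16 — exactly as logged.
Step 7: x = (4*16 + 24) mod 28 = 4 — agrees with the transcript.
Step 8: x = (4*4 + 24) mod 28 = 12 — agrees with the transcript.
Nothing is out of place; the run is error-free.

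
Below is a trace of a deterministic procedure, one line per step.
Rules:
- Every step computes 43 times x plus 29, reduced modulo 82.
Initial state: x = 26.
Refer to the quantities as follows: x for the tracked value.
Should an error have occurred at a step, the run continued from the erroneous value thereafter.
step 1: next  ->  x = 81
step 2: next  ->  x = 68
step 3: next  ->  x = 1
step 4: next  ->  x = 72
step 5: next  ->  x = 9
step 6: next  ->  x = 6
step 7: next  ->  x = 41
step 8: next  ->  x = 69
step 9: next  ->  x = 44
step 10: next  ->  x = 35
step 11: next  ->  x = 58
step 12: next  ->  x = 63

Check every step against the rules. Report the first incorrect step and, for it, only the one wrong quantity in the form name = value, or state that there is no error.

step 8, x = 70

step 1: x = (43*26 + 29) mod 82 = 81 -> verified
step 2: x = (43*81 + 29) mod 82 = 68 -> exactly as logged
step 3: x = (43*68 + 29) mod 82 = 1 -> confirmed correct
step 4: x = (43*1 + 29) mod 82 = 72 -> in agreement
step 5: x = (43*72 + 29) mod 82 = 9 -> same as recorded
step 6: x = (43*9 + 29) mod 82 = 6 -> no discrepancy
step 7: x = (43*6 + 29) mod 82 = 41 -> confirmed correct
step 8: x = (43*41 + 29) mod 82 = 70 -> first mismatch against the trace
First deviation found at step 8; the corrected entry is x = 70.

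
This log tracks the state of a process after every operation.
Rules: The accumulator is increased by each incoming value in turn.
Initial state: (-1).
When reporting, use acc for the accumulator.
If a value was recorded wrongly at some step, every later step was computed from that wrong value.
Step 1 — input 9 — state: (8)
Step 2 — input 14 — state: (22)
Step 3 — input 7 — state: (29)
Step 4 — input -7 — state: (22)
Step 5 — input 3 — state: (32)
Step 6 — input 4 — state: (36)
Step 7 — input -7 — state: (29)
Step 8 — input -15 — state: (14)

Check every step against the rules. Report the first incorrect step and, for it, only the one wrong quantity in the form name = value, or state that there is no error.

step 5, acc = 25

Recomputing the run from the initial state:
step 1: acc = 8
step 2: acc = 22
step 3: acc = 29
step 4: acc = 22
step 5: acc = 25
step 6: acc = 29
step 7: acc = 22
step 8: acc = 7
The first disagreement with the log is at step 5, where the value should be acc = 25.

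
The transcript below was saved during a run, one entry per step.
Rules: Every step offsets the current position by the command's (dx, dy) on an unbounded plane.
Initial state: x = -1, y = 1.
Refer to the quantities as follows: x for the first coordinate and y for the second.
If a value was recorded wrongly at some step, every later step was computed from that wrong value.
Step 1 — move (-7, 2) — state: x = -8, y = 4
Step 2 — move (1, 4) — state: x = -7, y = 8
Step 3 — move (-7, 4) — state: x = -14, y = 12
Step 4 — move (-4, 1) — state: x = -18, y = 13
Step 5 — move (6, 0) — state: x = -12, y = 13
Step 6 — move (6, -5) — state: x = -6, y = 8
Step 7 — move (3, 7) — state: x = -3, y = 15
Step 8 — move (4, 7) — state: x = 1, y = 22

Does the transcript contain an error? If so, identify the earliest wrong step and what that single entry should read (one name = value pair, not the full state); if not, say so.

step 1, y = 3

Recomputing the run from the initial state:
step 1: x = -8, y = 3
step 2: x = -7, y = 7
step 3: x = -14, y = 11
step 4: x = -18, y = 12
step 5: x = -12, y = 12
step 6: x = -6, y = 7
step 7: x = -3, y = 14
step 8: x = 1, y = 21
The first disagreement with the transcript is at step 1, where the value should be y = 3.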